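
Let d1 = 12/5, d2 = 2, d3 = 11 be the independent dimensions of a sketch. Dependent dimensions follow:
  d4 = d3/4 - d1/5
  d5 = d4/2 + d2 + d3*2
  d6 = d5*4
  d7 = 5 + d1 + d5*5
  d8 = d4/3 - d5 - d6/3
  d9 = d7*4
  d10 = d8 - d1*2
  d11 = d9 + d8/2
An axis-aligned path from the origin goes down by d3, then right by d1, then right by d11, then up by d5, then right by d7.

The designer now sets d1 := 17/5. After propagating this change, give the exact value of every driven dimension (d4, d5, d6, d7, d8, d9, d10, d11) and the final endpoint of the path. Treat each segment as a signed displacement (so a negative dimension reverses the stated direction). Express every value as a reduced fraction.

d4 = 207/100
d5 = 5007/200
d6 = 5007/50
d7 = 5343/40
d8 = -2309/40
d9 = 5343/10
d10 = -2581/40
d11 = 8087/16
endpoint = (51393/80, 2807/200)

Apply edit: d1 := 17/5
  d4 = d3/4 - d1/5 = 207/100
  d5 = d4/2 + d2 + d3*2 = 5007/200
  d6 = d5*4 = 5007/50
  d7 = 5 + d1 + d5*5 = 5343/40
  d8 = d4/3 - d5 - d6/3 = -2309/40
  d9 = d7*4 = 5343/10
  d10 = d8 - d1*2 = -2581/40
  d11 = d9 + d8/2 = 8087/16
Walk from origin (0, 0):
  seg 1: down by d3 = 11 → (0, -11)
  seg 2: right by d1 = 17/5 → (17/5, -11)
  seg 3: right by d11 = 8087/16 → (40707/80, -11)
  seg 4: up by d5 = 5007/200 → (40707/80, 2807/200)
  seg 5: right by d7 = 5343/40 → (51393/80, 2807/200)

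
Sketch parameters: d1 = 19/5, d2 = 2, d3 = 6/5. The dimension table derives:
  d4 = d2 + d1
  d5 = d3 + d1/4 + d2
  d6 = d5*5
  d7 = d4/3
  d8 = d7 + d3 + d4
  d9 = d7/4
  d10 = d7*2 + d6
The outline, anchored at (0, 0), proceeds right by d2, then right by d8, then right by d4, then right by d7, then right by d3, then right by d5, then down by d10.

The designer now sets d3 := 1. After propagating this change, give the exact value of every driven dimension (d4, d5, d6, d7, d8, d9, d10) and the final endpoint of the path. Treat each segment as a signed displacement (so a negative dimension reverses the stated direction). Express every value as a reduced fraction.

Apply edit: d3 := 1
  d4 = d2 + d1 = 29/5
  d5 = d3 + d1/4 + d2 = 79/20
  d6 = d5*5 = 79/4
  d7 = d4/3 = 29/15
  d8 = d7 + d3 + d4 = 131/15
  d9 = d7/4 = 29/60
  d10 = d7*2 + d6 = 1417/60
Walk from origin (0, 0):
  seg 1: right by d2 = 2 → (2, 0)
  seg 2: right by d8 = 131/15 → (161/15, 0)
  seg 3: right by d4 = 29/5 → (248/15, 0)
  seg 4: right by d7 = 29/15 → (277/15, 0)
  seg 5: right by d3 = 1 → (292/15, 0)
  seg 6: right by d5 = 79/20 → (281/12, 0)
  seg 7: down by d10 = 1417/60 → (281/12, -1417/60)

d4 = 29/5
d5 = 79/20
d6 = 79/4
d7 = 29/15
d8 = 131/15
d9 = 29/60
d10 = 1417/60
endpoint = (281/12, -1417/60)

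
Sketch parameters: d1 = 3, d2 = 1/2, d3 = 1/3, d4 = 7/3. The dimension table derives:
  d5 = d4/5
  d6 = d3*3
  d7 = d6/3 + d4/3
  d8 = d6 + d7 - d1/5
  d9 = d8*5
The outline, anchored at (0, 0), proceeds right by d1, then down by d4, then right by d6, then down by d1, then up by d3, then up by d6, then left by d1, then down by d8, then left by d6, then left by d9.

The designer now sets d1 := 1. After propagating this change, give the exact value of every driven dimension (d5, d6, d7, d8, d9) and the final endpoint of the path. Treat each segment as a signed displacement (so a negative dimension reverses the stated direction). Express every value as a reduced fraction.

Apply edit: d1 := 1
  d5 = d4/5 = 7/15
  d6 = d3*3 = 1
  d7 = d6/3 + d4/3 = 10/9
  d8 = d6 + d7 - d1/5 = 86/45
  d9 = d8*5 = 86/9
Walk from origin (0, 0):
  seg 1: right by d1 = 1 → (1, 0)
  seg 2: down by d4 = 7/3 → (1, -7/3)
  seg 3: right by d6 = 1 → (2, -7/3)
  seg 4: down by d1 = 1 → (2, -10/3)
  seg 5: up by d3 = 1/3 → (2, -3)
  seg 6: up by d6 = 1 → (2, -2)
  seg 7: left by d1 = 1 → (1, -2)
  seg 8: down by d8 = 86/45 → (1, -176/45)
  seg 9: left by d6 = 1 → (0, -176/45)
  seg 10: left by d9 = 86/9 → (-86/9, -176/45)

d5 = 7/15
d6 = 1
d7 = 10/9
d8 = 86/45
d9 = 86/9
endpoint = (-86/9, -176/45)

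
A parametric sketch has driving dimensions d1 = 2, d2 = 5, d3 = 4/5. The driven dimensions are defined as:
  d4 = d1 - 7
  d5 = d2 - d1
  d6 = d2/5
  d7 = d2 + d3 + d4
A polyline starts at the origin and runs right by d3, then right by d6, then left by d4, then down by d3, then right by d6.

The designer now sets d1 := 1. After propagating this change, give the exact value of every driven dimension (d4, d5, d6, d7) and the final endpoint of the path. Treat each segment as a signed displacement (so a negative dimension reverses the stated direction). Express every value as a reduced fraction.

d4 = -6
d5 = 4
d6 = 1
d7 = -1/5
endpoint = (44/5, -4/5)

Apply edit: d1 := 1
  d4 = d1 - 7 = -6
  d5 = d2 - d1 = 4
  d6 = d2/5 = 1
  d7 = d2 + d3 + d4 = -1/5
Walk from origin (0, 0):
  seg 1: right by d3 = 4/5 → (4/5, 0)
  seg 2: right by d6 = 1 → (9/5, 0)
  seg 3: left by d4 = -6 → (39/5, 0)
  seg 4: down by d3 = 4/5 → (39/5, -4/5)
  seg 5: right by d6 = 1 → (44/5, -4/5)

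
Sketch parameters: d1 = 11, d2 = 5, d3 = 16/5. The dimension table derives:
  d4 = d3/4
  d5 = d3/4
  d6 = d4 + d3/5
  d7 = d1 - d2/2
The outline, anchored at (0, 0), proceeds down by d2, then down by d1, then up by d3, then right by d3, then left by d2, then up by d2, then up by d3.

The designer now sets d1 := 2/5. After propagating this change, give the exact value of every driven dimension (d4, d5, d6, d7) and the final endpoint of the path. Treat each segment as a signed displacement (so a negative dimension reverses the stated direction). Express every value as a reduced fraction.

d4 = 4/5
d5 = 4/5
d6 = 36/25
d7 = -21/10
endpoint = (-9/5, 6)

Apply edit: d1 := 2/5
  d4 = d3/4 = 4/5
  d5 = d3/4 = 4/5
  d6 = d4 + d3/5 = 36/25
  d7 = d1 - d2/2 = -21/10
Walk from origin (0, 0):
  seg 1: down by d2 = 5 → (0, -5)
  seg 2: down by d1 = 2/5 → (0, -27/5)
  seg 3: up by d3 = 16/5 → (0, -11/5)
  seg 4: right by d3 = 16/5 → (16/5, -11/5)
  seg 5: left by d2 = 5 → (-9/5, -11/5)
  seg 6: up by d2 = 5 → (-9/5, 14/5)
  seg 7: up by d3 = 16/5 → (-9/5, 6)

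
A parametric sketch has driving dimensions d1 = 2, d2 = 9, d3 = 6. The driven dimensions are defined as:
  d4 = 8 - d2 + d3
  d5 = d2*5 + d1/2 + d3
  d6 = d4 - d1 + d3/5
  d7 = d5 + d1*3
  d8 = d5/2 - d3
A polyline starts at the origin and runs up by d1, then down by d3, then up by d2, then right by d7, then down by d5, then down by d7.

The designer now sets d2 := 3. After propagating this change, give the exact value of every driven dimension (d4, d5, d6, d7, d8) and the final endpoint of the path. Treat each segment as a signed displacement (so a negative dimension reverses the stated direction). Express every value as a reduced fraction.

d4 = 11
d5 = 22
d6 = 51/5
d7 = 28
d8 = 5
endpoint = (28, -51)

Apply edit: d2 := 3
  d4 = 8 - d2 + d3 = 11
  d5 = d2*5 + d1/2 + d3 = 22
  d6 = d4 - d1 + d3/5 = 51/5
  d7 = d5 + d1*3 = 28
  d8 = d5/2 - d3 = 5
Walk from origin (0, 0):
  seg 1: up by d1 = 2 → (0, 2)
  seg 2: down by d3 = 6 → (0, -4)
  seg 3: up by d2 = 3 → (0, -1)
  seg 4: right by d7 = 28 → (28, -1)
  seg 5: down by d5 = 22 → (28, -23)
  seg 6: down by d7 = 28 → (28, -51)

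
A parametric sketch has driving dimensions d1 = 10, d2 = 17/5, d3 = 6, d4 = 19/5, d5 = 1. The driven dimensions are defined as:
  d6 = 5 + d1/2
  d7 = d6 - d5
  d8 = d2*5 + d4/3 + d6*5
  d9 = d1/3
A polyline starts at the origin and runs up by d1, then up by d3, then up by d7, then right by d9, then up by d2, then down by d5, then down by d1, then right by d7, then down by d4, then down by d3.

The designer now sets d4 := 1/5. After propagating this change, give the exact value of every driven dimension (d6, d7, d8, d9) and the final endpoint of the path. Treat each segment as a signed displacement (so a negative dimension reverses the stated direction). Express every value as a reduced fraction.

d6 = 10
d7 = 9
d8 = 1006/15
d9 = 10/3
endpoint = (37/3, 56/5)

Apply edit: d4 := 1/5
  d6 = 5 + d1/2 = 10
  d7 = d6 - d5 = 9
  d8 = d2*5 + d4/3 + d6*5 = 1006/15
  d9 = d1/3 = 10/3
Walk from origin (0, 0):
  seg 1: up by d1 = 10 → (0, 10)
  seg 2: up by d3 = 6 → (0, 16)
  seg 3: up by d7 = 9 → (0, 25)
  seg 4: right by d9 = 10/3 → (10/3, 25)
  seg 5: up by d2 = 17/5 → (10/3, 142/5)
  seg 6: down by d5 = 1 → (10/3, 137/5)
  seg 7: down by d1 = 10 → (10/3, 87/5)
  seg 8: right by d7 = 9 → (37/3, 87/5)
  seg 9: down by d4 = 1/5 → (37/3, 86/5)
  seg 10: down by d3 = 6 → (37/3, 56/5)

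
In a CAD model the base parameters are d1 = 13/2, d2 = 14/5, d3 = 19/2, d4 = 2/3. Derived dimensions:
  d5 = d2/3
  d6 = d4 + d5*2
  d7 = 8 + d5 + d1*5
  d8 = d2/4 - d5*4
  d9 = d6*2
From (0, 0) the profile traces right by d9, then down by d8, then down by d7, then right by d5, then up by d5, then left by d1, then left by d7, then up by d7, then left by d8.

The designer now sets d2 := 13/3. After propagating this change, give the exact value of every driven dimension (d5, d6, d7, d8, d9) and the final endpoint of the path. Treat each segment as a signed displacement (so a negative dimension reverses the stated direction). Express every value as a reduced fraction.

Apply edit: d2 := 13/3
  d5 = d2/3 = 13/9
  d6 = d4 + d5*2 = 32/9
  d7 = 8 + d5 + d1*5 = 755/18
  d8 = d2/4 - d5*4 = -169/36
  d9 = d6*2 = 64/9
Walk from origin (0, 0):
  seg 1: right by d9 = 64/9 → (64/9, 0)
  seg 2: down by d8 = -169/36 → (64/9, 169/36)
  seg 3: down by d7 = 755/18 → (64/9, -149/4)
  seg 4: right by d5 = 13/9 → (77/9, -149/4)
  seg 5: up by d5 = 13/9 → (77/9, -1289/36)
  seg 6: left by d1 = 13/2 → (37/18, -1289/36)
  seg 7: left by d7 = 755/18 → (-359/9, -1289/36)
  seg 8: up by d7 = 755/18 → (-359/9, 221/36)
  seg 9: left by d8 = -169/36 → (-1267/36, 221/36)

d5 = 13/9
d6 = 32/9
d7 = 755/18
d8 = -169/36
d9 = 64/9
endpoint = (-1267/36, 221/36)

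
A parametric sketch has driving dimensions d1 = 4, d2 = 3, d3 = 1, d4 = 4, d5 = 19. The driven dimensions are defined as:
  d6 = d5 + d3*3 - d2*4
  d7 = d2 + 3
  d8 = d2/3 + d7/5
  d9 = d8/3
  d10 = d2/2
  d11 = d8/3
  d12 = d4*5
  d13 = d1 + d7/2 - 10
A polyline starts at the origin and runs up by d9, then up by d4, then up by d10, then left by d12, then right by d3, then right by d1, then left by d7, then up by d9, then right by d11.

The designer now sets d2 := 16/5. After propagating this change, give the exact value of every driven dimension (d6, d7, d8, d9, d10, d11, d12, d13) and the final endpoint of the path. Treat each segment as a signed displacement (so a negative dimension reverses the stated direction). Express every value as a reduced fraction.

Apply edit: d2 := 16/5
  d6 = d5 + d3*3 - d2*4 = 46/5
  d7 = d2 + 3 = 31/5
  d8 = d2/3 + d7/5 = 173/75
  d9 = d8/3 = 173/225
  d10 = d2/2 = 8/5
  d11 = d8/3 = 173/225
  d12 = d4*5 = 20
  d13 = d1 + d7/2 - 10 = -29/10
Walk from origin (0, 0):
  seg 1: up by d9 = 173/225 → (0, 173/225)
  seg 2: up by d4 = 4 → (0, 1073/225)
  seg 3: up by d10 = 8/5 → (0, 1433/225)
  seg 4: left by d12 = 20 → (-20, 1433/225)
  seg 5: right by d3 = 1 → (-19, 1433/225)
  seg 6: right by d1 = 4 → (-15, 1433/225)
  seg 7: left by d7 = 31/5 → (-106/5, 1433/225)
  seg 8: up by d9 = 173/225 → (-106/5, 1606/225)
  seg 9: right by d11 = 173/225 → (-4597/225, 1606/225)

d6 = 46/5
d7 = 31/5
d8 = 173/75
d9 = 173/225
d10 = 8/5
d11 = 173/225
d12 = 20
d13 = -29/10
endpoint = (-4597/225, 1606/225)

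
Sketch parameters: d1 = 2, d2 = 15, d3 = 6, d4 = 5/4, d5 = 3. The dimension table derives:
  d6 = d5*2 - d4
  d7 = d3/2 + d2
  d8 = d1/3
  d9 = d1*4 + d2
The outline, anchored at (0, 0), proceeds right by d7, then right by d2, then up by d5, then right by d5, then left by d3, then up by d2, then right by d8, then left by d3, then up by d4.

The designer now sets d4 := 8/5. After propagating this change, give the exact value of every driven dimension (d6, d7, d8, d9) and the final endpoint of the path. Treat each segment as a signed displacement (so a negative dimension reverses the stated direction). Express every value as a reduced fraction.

d6 = 22/5
d7 = 18
d8 = 2/3
d9 = 23
endpoint = (74/3, 98/5)

Apply edit: d4 := 8/5
  d6 = d5*2 - d4 = 22/5
  d7 = d3/2 + d2 = 18
  d8 = d1/3 = 2/3
  d9 = d1*4 + d2 = 23
Walk from origin (0, 0):
  seg 1: right by d7 = 18 → (18, 0)
  seg 2: right by d2 = 15 → (33, 0)
  seg 3: up by d5 = 3 → (33, 3)
  seg 4: right by d5 = 3 → (36, 3)
  seg 5: left by d3 = 6 → (30, 3)
  seg 6: up by d2 = 15 → (30, 18)
  seg 7: right by d8 = 2/3 → (92/3, 18)
  seg 8: left by d3 = 6 → (74/3, 18)
  seg 9: up by d4 = 8/5 → (74/3, 98/5)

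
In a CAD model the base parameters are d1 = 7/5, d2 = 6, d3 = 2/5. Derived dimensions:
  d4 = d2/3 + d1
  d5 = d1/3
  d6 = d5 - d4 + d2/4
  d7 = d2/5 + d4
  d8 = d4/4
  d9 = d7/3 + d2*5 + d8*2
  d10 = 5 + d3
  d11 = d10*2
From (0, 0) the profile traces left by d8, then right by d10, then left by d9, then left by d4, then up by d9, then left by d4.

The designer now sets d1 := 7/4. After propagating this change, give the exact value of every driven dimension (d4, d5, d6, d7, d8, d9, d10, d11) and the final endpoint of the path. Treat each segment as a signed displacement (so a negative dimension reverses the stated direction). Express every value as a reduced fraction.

d4 = 15/4
d5 = 7/12
d6 = -5/3
d7 = 99/20
d8 = 15/16
d9 = 1341/40
d10 = 27/5
d11 = 54/5
endpoint = (-585/16, 1341/40)

Apply edit: d1 := 7/4
  d4 = d2/3 + d1 = 15/4
  d5 = d1/3 = 7/12
  d6 = d5 - d4 + d2/4 = -5/3
  d7 = d2/5 + d4 = 99/20
  d8 = d4/4 = 15/16
  d9 = d7/3 + d2*5 + d8*2 = 1341/40
  d10 = 5 + d3 = 27/5
  d11 = d10*2 = 54/5
Walk from origin (0, 0):
  seg 1: left by d8 = 15/16 → (-15/16, 0)
  seg 2: right by d10 = 27/5 → (357/80, 0)
  seg 3: left by d9 = 1341/40 → (-465/16, 0)
  seg 4: left by d4 = 15/4 → (-525/16, 0)
  seg 5: up by d9 = 1341/40 → (-525/16, 1341/40)
  seg 6: left by d4 = 15/4 → (-585/16, 1341/40)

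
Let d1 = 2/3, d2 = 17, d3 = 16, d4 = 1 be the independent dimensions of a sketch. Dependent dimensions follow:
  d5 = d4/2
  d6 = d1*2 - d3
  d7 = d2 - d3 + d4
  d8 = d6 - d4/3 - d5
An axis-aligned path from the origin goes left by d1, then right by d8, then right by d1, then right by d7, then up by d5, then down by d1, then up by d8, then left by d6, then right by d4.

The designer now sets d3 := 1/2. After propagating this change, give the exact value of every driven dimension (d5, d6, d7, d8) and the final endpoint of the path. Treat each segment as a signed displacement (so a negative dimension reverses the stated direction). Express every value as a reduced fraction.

Apply edit: d3 := 1/2
  d5 = d4/2 = 1/2
  d6 = d1*2 - d3 = 5/6
  d7 = d2 - d3 + d4 = 35/2
  d8 = d6 - d4/3 - d5 = 0
Walk from origin (0, 0):
  seg 1: left by d1 = 2/3 → (-2/3, 0)
  seg 2: right by d8 = 0 → (-2/3, 0)
  seg 3: right by d1 = 2/3 → (0, 0)
  seg 4: right by d7 = 35/2 → (35/2, 0)
  seg 5: up by d5 = 1/2 → (35/2, 1/2)
  seg 6: down by d1 = 2/3 → (35/2, -1/6)
  seg 7: up by d8 = 0 → (35/2, -1/6)
  seg 8: left by d6 = 5/6 → (50/3, -1/6)
  seg 9: right by d4 = 1 → (53/3, -1/6)

d5 = 1/2
d6 = 5/6
d7 = 35/2
d8 = 0
endpoint = (53/3, -1/6)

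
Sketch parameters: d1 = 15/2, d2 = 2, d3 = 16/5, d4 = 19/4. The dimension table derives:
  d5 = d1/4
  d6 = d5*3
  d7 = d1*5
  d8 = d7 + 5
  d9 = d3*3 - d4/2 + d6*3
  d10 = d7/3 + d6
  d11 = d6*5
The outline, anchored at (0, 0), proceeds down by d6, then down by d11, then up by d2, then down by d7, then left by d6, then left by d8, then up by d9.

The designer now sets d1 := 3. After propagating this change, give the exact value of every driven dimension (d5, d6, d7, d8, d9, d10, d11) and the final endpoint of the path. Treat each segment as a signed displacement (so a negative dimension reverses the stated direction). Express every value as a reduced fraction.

d5 = 3/4
d6 = 9/4
d7 = 15
d8 = 20
d9 = 559/40
d10 = 29/4
d11 = 45/4
endpoint = (-89/4, -501/40)

Apply edit: d1 := 3
  d5 = d1/4 = 3/4
  d6 = d5*3 = 9/4
  d7 = d1*5 = 15
  d8 = d7 + 5 = 20
  d9 = d3*3 - d4/2 + d6*3 = 559/40
  d10 = d7/3 + d6 = 29/4
  d11 = d6*5 = 45/4
Walk from origin (0, 0):
  seg 1: down by d6 = 9/4 → (0, -9/4)
  seg 2: down by d11 = 45/4 → (0, -27/2)
  seg 3: up by d2 = 2 → (0, -23/2)
  seg 4: down by d7 = 15 → (0, -53/2)
  seg 5: left by d6 = 9/4 → (-9/4, -53/2)
  seg 6: left by d8 = 20 → (-89/4, -53/2)
  seg 7: up by d9 = 559/40 → (-89/4, -501/40)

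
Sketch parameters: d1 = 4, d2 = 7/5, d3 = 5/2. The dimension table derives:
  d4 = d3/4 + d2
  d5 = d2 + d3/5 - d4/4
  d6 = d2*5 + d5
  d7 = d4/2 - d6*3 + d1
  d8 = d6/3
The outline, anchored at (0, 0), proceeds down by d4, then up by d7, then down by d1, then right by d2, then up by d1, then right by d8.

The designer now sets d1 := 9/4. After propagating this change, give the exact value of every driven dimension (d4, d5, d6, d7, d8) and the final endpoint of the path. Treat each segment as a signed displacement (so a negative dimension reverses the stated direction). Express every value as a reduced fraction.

d4 = 81/40
d5 = 223/160
d6 = 1343/160
d7 = -3507/160
d8 = 1343/480
endpoint = (403/96, -3831/160)

Apply edit: d1 := 9/4
  d4 = d3/4 + d2 = 81/40
  d5 = d2 + d3/5 - d4/4 = 223/160
  d6 = d2*5 + d5 = 1343/160
  d7 = d4/2 - d6*3 + d1 = -3507/160
  d8 = d6/3 = 1343/480
Walk from origin (0, 0):
  seg 1: down by d4 = 81/40 → (0, -81/40)
  seg 2: up by d7 = -3507/160 → (0, -3831/160)
  seg 3: down by d1 = 9/4 → (0, -4191/160)
  seg 4: right by d2 = 7/5 → (7/5, -4191/160)
  seg 5: up by d1 = 9/4 → (7/5, -3831/160)
  seg 6: right by d8 = 1343/480 → (403/96, -3831/160)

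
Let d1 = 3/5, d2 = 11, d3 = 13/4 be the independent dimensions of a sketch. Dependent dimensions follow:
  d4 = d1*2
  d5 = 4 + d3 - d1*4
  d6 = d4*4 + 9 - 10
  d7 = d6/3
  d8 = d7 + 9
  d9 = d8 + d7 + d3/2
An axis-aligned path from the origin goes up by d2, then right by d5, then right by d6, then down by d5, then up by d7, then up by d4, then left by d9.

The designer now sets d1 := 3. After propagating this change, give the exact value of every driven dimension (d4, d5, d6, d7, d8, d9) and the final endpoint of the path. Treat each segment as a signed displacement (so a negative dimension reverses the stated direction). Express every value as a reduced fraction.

d4 = 6
d5 = -19/4
d6 = 23
d7 = 23/3
d8 = 50/3
d9 = 623/24
endpoint = (-185/24, 353/12)

Apply edit: d1 := 3
  d4 = d1*2 = 6
  d5 = 4 + d3 - d1*4 = -19/4
  d6 = d4*4 + 9 - 10 = 23
  d7 = d6/3 = 23/3
  d8 = d7 + 9 = 50/3
  d9 = d8 + d7 + d3/2 = 623/24
Walk from origin (0, 0):
  seg 1: up by d2 = 11 → (0, 11)
  seg 2: right by d5 = -19/4 → (-19/4, 11)
  seg 3: right by d6 = 23 → (73/4, 11)
  seg 4: down by d5 = -19/4 → (73/4, 63/4)
  seg 5: up by d7 = 23/3 → (73/4, 281/12)
  seg 6: up by d4 = 6 → (73/4, 353/12)
  seg 7: left by d9 = 623/24 → (-185/24, 353/12)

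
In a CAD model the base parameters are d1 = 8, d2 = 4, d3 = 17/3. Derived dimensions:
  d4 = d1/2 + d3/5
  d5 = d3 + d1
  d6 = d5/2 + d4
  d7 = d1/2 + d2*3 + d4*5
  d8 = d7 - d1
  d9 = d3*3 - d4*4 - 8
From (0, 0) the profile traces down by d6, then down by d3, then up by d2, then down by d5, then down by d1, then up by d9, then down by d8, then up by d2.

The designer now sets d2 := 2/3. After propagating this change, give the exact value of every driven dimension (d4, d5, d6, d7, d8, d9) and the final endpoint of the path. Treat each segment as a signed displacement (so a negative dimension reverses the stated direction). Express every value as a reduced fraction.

Apply edit: d2 := 2/3
  d4 = d1/2 + d3/5 = 77/15
  d5 = d3 + d1 = 41/3
  d6 = d5/2 + d4 = 359/30
  d7 = d1/2 + d2*3 + d4*5 = 95/3
  d8 = d7 - d1 = 71/3
  d9 = d3*3 - d4*4 - 8 = -173/15
Walk from origin (0, 0):
  seg 1: down by d6 = 359/30 → (0, -359/30)
  seg 2: down by d3 = 17/3 → (0, -529/30)
  seg 3: up by d2 = 2/3 → (0, -509/30)
  seg 4: down by d5 = 41/3 → (0, -919/30)
  seg 5: down by d1 = 8 → (0, -1159/30)
  seg 6: up by d9 = -173/15 → (0, -301/6)
  seg 7: down by d8 = 71/3 → (0, -443/6)
  seg 8: up by d2 = 2/3 → (0, -439/6)

d4 = 77/15
d5 = 41/3
d6 = 359/30
d7 = 95/3
d8 = 71/3
d9 = -173/15
endpoint = (0, -439/6)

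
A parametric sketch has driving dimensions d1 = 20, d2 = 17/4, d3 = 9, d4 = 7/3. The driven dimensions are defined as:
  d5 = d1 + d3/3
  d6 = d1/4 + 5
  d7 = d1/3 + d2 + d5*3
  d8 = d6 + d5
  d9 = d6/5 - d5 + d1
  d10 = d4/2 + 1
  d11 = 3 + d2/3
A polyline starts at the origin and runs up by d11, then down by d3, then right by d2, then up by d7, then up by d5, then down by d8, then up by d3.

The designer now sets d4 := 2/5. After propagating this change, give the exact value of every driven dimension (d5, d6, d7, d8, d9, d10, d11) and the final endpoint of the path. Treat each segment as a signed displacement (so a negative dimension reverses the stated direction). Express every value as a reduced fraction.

Apply edit: d4 := 2/5
  d5 = d1 + d3/3 = 23
  d6 = d1/4 + 5 = 10
  d7 = d1/3 + d2 + d5*3 = 959/12
  d8 = d6 + d5 = 33
  d9 = d6/5 - d5 + d1 = -1
  d10 = d4/2 + 1 = 6/5
  d11 = 3 + d2/3 = 53/12
Walk from origin (0, 0):
  seg 1: up by d11 = 53/12 → (0, 53/12)
  seg 2: down by d3 = 9 → (0, -55/12)
  seg 3: right by d2 = 17/4 → (17/4, -55/12)
  seg 4: up by d7 = 959/12 → (17/4, 226/3)
  seg 5: up by d5 = 23 → (17/4, 295/3)
  seg 6: down by d8 = 33 → (17/4, 196/3)
  seg 7: up by d3 = 9 → (17/4, 223/3)

d5 = 23
d6 = 10
d7 = 959/12
d8 = 33
d9 = -1
d10 = 6/5
d11 = 53/12
endpoint = (17/4, 223/3)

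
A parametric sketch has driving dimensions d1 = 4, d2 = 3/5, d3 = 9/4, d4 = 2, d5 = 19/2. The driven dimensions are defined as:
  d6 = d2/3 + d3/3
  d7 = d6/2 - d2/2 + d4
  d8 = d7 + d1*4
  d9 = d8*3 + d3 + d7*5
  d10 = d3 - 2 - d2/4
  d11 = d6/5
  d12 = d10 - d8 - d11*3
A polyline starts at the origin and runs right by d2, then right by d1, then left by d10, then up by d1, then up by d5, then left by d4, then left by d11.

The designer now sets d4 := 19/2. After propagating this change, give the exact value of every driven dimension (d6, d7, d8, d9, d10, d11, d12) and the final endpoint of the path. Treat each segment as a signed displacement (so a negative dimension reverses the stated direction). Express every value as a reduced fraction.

Apply edit: d4 := 19/2
  d6 = d2/3 + d3/3 = 19/20
  d7 = d6/2 - d2/2 + d4 = 387/40
  d8 = d7 + d1*4 = 1027/40
  d9 = d8*3 + d3 + d7*5 = 2553/20
  d10 = d3 - 2 - d2/4 = 1/10
  d11 = d6/5 = 19/100
  d12 = d10 - d8 - d11*3 = -5229/200
Walk from origin (0, 0):
  seg 1: right by d2 = 3/5 → (3/5, 0)
  seg 2: right by d1 = 4 → (23/5, 0)
  seg 3: left by d10 = 1/10 → (9/2, 0)
  seg 4: up by d1 = 4 → (9/2, 4)
  seg 5: up by d5 = 19/2 → (9/2, 27/2)
  seg 6: left by d4 = 19/2 → (-5, 27/2)
  seg 7: left by d11 = 19/100 → (-519/100, 27/2)

d6 = 19/20
d7 = 387/40
d8 = 1027/40
d9 = 2553/20
d10 = 1/10
d11 = 19/100
d12 = -5229/200
endpoint = (-519/100, 27/2)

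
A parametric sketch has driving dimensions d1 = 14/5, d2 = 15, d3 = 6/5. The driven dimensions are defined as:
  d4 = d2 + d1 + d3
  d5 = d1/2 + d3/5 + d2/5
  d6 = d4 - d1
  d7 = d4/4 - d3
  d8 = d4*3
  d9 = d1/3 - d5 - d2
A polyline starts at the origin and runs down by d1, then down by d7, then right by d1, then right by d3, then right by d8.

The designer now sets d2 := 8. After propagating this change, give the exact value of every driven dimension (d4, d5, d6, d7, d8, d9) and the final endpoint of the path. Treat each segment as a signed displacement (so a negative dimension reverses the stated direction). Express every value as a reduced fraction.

d4 = 12
d5 = 81/25
d6 = 46/5
d7 = 9/5
d8 = 36
d9 = -773/75
endpoint = (40, -23/5)

Apply edit: d2 := 8
  d4 = d2 + d1 + d3 = 12
  d5 = d1/2 + d3/5 + d2/5 = 81/25
  d6 = d4 - d1 = 46/5
  d7 = d4/4 - d3 = 9/5
  d8 = d4*3 = 36
  d9 = d1/3 - d5 - d2 = -773/75
Walk from origin (0, 0):
  seg 1: down by d1 = 14/5 → (0, -14/5)
  seg 2: down by d7 = 9/5 → (0, -23/5)
  seg 3: right by d1 = 14/5 → (14/5, -23/5)
  seg 4: right by d3 = 6/5 → (4, -23/5)
  seg 5: right by d8 = 36 → (40, -23/5)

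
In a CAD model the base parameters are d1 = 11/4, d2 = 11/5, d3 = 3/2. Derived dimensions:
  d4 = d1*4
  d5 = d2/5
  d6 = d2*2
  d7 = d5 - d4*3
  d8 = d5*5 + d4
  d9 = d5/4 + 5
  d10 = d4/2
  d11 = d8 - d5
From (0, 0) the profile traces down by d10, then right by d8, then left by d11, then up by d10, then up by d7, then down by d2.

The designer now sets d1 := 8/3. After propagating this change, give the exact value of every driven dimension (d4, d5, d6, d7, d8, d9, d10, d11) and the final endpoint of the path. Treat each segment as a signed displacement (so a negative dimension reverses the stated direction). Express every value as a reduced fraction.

Apply edit: d1 := 8/3
  d4 = d1*4 = 32/3
  d5 = d2/5 = 11/25
  d6 = d2*2 = 22/5
  d7 = d5 - d4*3 = -789/25
  d8 = d5*5 + d4 = 193/15
  d9 = d5/4 + 5 = 511/100
  d10 = d4/2 = 16/3
  d11 = d8 - d5 = 932/75
Walk from origin (0, 0):
  seg 1: down by d10 = 16/3 → (0, -16/3)
  seg 2: right by d8 = 193/15 → (193/15, -16/3)
  seg 3: left by d11 = 932/75 → (11/25, -16/3)
  seg 4: up by d10 = 16/3 → (11/25, 0)
  seg 5: up by d7 = -789/25 → (11/25, -789/25)
  seg 6: down by d2 = 11/5 → (11/25, -844/25)

d4 = 32/3
d5 = 11/25
d6 = 22/5
d7 = -789/25
d8 = 193/15
d9 = 511/100
d10 = 16/3
d11 = 932/75
endpoint = (11/25, -844/25)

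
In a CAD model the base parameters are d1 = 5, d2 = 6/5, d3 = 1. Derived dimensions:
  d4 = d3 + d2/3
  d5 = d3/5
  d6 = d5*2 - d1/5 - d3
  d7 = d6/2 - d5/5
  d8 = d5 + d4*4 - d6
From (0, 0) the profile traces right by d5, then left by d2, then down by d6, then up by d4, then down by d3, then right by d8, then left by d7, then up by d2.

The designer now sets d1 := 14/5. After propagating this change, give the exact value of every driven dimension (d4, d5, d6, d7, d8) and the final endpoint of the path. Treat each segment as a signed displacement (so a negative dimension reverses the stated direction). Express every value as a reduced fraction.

Apply edit: d1 := 14/5
  d4 = d3 + d2/3 = 7/5
  d5 = d3/5 = 1/5
  d6 = d5*2 - d1/5 - d3 = -29/25
  d7 = d6/2 - d5/5 = -31/50
  d8 = d5 + d4*4 - d6 = 174/25
Walk from origin (0, 0):
  seg 1: right by d5 = 1/5 → (1/5, 0)
  seg 2: left by d2 = 6/5 → (-1, 0)
  seg 3: down by d6 = -29/25 → (-1, 29/25)
  seg 4: up by d4 = 7/5 → (-1, 64/25)
  seg 5: down by d3 = 1 → (-1, 39/25)
  seg 6: right by d8 = 174/25 → (149/25, 39/25)
  seg 7: left by d7 = -31/50 → (329/50, 39/25)
  seg 8: up by d2 = 6/5 → (329/50, 69/25)

d4 = 7/5
d5 = 1/5
d6 = -29/25
d7 = -31/50
d8 = 174/25
endpoint = (329/50, 69/25)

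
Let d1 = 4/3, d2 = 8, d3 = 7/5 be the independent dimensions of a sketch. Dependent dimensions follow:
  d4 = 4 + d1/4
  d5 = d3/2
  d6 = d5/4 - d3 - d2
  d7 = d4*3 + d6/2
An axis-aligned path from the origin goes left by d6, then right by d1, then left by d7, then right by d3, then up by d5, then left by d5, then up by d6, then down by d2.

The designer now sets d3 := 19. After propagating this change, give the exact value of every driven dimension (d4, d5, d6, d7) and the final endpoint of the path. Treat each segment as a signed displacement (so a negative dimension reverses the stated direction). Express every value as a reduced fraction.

d4 = 13/3
d5 = 19/2
d6 = -197/8
d7 = 11/16
endpoint = (1669/48, -185/8)

Apply edit: d3 := 19
  d4 = 4 + d1/4 = 13/3
  d5 = d3/2 = 19/2
  d6 = d5/4 - d3 - d2 = -197/8
  d7 = d4*3 + d6/2 = 11/16
Walk from origin (0, 0):
  seg 1: left by d6 = -197/8 → (197/8, 0)
  seg 2: right by d1 = 4/3 → (623/24, 0)
  seg 3: left by d7 = 11/16 → (1213/48, 0)
  seg 4: right by d3 = 19 → (2125/48, 0)
  seg 5: up by d5 = 19/2 → (2125/48, 19/2)
  seg 6: left by d5 = 19/2 → (1669/48, 19/2)
  seg 7: up by d6 = -197/8 → (1669/48, -121/8)
  seg 8: down by d2 = 8 → (1669/48, -185/8)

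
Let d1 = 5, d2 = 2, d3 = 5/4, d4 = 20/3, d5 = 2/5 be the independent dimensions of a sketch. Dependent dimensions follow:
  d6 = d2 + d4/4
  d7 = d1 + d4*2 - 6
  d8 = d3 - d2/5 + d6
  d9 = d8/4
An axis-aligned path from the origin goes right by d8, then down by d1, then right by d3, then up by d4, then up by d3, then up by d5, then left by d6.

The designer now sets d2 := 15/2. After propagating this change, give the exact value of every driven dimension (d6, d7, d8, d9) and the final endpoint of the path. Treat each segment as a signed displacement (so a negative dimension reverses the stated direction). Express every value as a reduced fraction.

Apply edit: d2 := 15/2
  d6 = d2 + d4/4 = 55/6
  d7 = d1 + d4*2 - 6 = 37/3
  d8 = d3 - d2/5 + d6 = 107/12
  d9 = d8/4 = 107/48
Walk from origin (0, 0):
  seg 1: right by d8 = 107/12 → (107/12, 0)
  seg 2: down by d1 = 5 → (107/12, -5)
  seg 3: right by d3 = 5/4 → (61/6, -5)
  seg 4: up by d4 = 20/3 → (61/6, 5/3)
  seg 5: up by d3 = 5/4 → (61/6, 35/12)
  seg 6: up by d5 = 2/5 → (61/6, 199/60)
  seg 7: left by d6 = 55/6 → (1, 199/60)

d6 = 55/6
d7 = 37/3
d8 = 107/12
d9 = 107/48
endpoint = (1, 199/60)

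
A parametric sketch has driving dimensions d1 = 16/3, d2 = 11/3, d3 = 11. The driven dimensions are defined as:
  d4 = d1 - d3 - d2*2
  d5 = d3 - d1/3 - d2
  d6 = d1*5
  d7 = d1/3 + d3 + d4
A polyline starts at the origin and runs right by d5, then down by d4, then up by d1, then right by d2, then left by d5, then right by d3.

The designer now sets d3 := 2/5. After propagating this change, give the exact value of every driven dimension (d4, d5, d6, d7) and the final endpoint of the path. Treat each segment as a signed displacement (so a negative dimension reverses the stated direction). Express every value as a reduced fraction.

Apply edit: d3 := 2/5
  d4 = d1 - d3 - d2*2 = -12/5
  d5 = d3 - d1/3 - d2 = -227/45
  d6 = d1*5 = 80/3
  d7 = d1/3 + d3 + d4 = -2/9
Walk from origin (0, 0):
  seg 1: right by d5 = -227/45 → (-227/45, 0)
  seg 2: down by d4 = -12/5 → (-227/45, 12/5)
  seg 3: up by d1 = 16/3 → (-227/45, 116/15)
  seg 4: right by d2 = 11/3 → (-62/45, 116/15)
  seg 5: left by d5 = -227/45 → (11/3, 116/15)
  seg 6: right by d3 = 2/5 → (61/15, 116/15)

d4 = -12/5
d5 = -227/45
d6 = 80/3
d7 = -2/9
endpoint = (61/15, 116/15)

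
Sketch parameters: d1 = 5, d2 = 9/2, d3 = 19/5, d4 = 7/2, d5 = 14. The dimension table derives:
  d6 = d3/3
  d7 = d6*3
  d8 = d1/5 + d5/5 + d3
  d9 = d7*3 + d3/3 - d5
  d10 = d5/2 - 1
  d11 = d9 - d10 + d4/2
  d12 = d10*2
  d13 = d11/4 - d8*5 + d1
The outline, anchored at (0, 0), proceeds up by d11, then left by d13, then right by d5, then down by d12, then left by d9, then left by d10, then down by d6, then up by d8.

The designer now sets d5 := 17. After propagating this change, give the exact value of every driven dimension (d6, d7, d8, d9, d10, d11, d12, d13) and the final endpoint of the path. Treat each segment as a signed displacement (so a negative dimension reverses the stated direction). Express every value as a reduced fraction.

Apply edit: d5 := 17
  d6 = d3/3 = 19/15
  d7 = d6*3 = 19/5
  d8 = d1/5 + d5/5 + d3 = 41/5
  d9 = d7*3 + d3/3 - d5 = -13/3
  d10 = d5/2 - 1 = 15/2
  d11 = d9 - d10 + d4/2 = -121/12
  d12 = d10*2 = 15
  d13 = d11/4 - d8*5 + d1 = -1849/48
Walk from origin (0, 0):
  seg 1: up by d11 = -121/12 → (0, -121/12)
  seg 2: left by d13 = -1849/48 → (1849/48, -121/12)
  seg 3: right by d5 = 17 → (2665/48, -121/12)
  seg 4: down by d12 = 15 → (2665/48, -301/12)
  seg 5: left by d9 = -13/3 → (2873/48, -301/12)
  seg 6: left by d10 = 15/2 → (2513/48, -301/12)
  seg 7: down by d6 = 19/15 → (2513/48, -527/20)
  seg 8: up by d8 = 41/5 → (2513/48, -363/20)

d6 = 19/15
d7 = 19/5
d8 = 41/5
d9 = -13/3
d10 = 15/2
d11 = -121/12
d12 = 15
d13 = -1849/48
endpoint = (2513/48, -363/20)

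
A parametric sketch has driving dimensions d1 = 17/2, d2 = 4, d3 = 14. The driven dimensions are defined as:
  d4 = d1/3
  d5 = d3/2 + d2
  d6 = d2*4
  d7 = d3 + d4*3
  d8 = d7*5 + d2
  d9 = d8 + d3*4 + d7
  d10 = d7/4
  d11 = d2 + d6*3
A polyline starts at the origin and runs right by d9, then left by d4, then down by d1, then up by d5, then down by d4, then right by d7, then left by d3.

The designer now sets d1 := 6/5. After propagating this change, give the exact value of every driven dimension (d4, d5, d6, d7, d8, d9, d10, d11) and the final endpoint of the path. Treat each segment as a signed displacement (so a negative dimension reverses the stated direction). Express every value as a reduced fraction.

d4 = 2/5
d5 = 11
d6 = 16
d7 = 76/5
d8 = 80
d9 = 756/5
d10 = 19/5
d11 = 52
endpoint = (152, 47/5)

Apply edit: d1 := 6/5
  d4 = d1/3 = 2/5
  d5 = d3/2 + d2 = 11
  d6 = d2*4 = 16
  d7 = d3 + d4*3 = 76/5
  d8 = d7*5 + d2 = 80
  d9 = d8 + d3*4 + d7 = 756/5
  d10 = d7/4 = 19/5
  d11 = d2 + d6*3 = 52
Walk from origin (0, 0):
  seg 1: right by d9 = 756/5 → (756/5, 0)
  seg 2: left by d4 = 2/5 → (754/5, 0)
  seg 3: down by d1 = 6/5 → (754/5, -6/5)
  seg 4: up by d5 = 11 → (754/5, 49/5)
  seg 5: down by d4 = 2/5 → (754/5, 47/5)
  seg 6: right by d7 = 76/5 → (166, 47/5)
  seg 7: left by d3 = 14 → (152, 47/5)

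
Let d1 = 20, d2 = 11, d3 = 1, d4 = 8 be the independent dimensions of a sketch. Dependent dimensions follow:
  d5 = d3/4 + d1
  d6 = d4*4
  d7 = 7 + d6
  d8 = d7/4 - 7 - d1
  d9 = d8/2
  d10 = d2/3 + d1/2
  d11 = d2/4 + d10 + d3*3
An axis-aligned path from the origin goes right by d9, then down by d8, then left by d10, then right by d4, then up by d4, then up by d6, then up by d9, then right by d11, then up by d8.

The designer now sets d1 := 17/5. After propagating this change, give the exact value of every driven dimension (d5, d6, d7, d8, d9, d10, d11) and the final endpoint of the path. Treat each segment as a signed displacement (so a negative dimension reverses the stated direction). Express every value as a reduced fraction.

d5 = 73/20
d6 = 32
d7 = 39
d8 = -13/20
d9 = -13/40
d10 = 161/30
d11 = 667/60
endpoint = (537/40, 1587/40)

Apply edit: d1 := 17/5
  d5 = d3/4 + d1 = 73/20
  d6 = d4*4 = 32
  d7 = 7 + d6 = 39
  d8 = d7/4 - 7 - d1 = -13/20
  d9 = d8/2 = -13/40
  d10 = d2/3 + d1/2 = 161/30
  d11 = d2/4 + d10 + d3*3 = 667/60
Walk from origin (0, 0):
  seg 1: right by d9 = -13/40 → (-13/40, 0)
  seg 2: down by d8 = -13/20 → (-13/40, 13/20)
  seg 3: left by d10 = 161/30 → (-683/120, 13/20)
  seg 4: right by d4 = 8 → (277/120, 13/20)
  seg 5: up by d4 = 8 → (277/120, 173/20)
  seg 6: up by d6 = 32 → (277/120, 813/20)
  seg 7: up by d9 = -13/40 → (277/120, 1613/40)
  seg 8: right by d11 = 667/60 → (537/40, 1613/40)
  seg 9: up by d8 = -13/20 → (537/40, 1587/40)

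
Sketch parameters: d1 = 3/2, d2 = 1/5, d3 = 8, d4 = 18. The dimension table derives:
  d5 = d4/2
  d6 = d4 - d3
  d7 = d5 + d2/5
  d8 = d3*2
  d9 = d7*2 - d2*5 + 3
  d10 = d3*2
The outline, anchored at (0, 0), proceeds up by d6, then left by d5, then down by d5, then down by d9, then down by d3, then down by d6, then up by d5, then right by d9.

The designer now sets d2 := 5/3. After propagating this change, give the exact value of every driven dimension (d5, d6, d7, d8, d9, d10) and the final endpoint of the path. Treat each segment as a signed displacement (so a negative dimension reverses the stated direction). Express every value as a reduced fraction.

d5 = 9
d6 = 10
d7 = 28/3
d8 = 16
d9 = 40/3
d10 = 16
endpoint = (13/3, -64/3)

Apply edit: d2 := 5/3
  d5 = d4/2 = 9
  d6 = d4 - d3 = 10
  d7 = d5 + d2/5 = 28/3
  d8 = d3*2 = 16
  d9 = d7*2 - d2*5 + 3 = 40/3
  d10 = d3*2 = 16
Walk from origin (0, 0):
  seg 1: up by d6 = 10 → (0, 10)
  seg 2: left by d5 = 9 → (-9, 10)
  seg 3: down by d5 = 9 → (-9, 1)
  seg 4: down by d9 = 40/3 → (-9, -37/3)
  seg 5: down by d3 = 8 → (-9, -61/3)
  seg 6: down by d6 = 10 → (-9, -91/3)
  seg 7: up by d5 = 9 → (-9, -64/3)
  seg 8: right by d9 = 40/3 → (13/3, -64/3)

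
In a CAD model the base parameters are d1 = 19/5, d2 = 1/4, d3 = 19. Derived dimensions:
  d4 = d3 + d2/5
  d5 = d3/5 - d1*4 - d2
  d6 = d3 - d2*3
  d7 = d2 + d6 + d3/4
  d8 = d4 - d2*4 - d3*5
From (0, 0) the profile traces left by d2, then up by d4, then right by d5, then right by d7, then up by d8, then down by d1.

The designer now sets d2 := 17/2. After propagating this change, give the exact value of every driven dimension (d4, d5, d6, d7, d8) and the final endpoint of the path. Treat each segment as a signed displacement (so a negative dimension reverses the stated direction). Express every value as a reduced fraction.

d4 = 207/10
d5 = -199/10
d6 = -13/2
d7 = 27/4
d8 = -1083/10
endpoint = (-433/20, -457/5)

Apply edit: d2 := 17/2
  d4 = d3 + d2/5 = 207/10
  d5 = d3/5 - d1*4 - d2 = -199/10
  d6 = d3 - d2*3 = -13/2
  d7 = d2 + d6 + d3/4 = 27/4
  d8 = d4 - d2*4 - d3*5 = -1083/10
Walk from origin (0, 0):
  seg 1: left by d2 = 17/2 → (-17/2, 0)
  seg 2: up by d4 = 207/10 → (-17/2, 207/10)
  seg 3: right by d5 = -199/10 → (-142/5, 207/10)
  seg 4: right by d7 = 27/4 → (-433/20, 207/10)
  seg 5: up by d8 = -1083/10 → (-433/20, -438/5)
  seg 6: down by d1 = 19/5 → (-433/20, -457/5)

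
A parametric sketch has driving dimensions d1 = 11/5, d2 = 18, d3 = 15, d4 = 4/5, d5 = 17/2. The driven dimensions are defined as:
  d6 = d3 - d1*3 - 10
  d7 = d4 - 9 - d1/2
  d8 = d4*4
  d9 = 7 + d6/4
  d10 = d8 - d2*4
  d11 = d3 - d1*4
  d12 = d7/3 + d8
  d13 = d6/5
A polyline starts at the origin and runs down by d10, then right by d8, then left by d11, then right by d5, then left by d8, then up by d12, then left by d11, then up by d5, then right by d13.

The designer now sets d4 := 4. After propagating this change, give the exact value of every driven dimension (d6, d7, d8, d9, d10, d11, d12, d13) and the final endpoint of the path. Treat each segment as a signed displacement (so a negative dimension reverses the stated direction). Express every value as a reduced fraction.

d6 = -8/5
d7 = -61/10
d8 = 16
d9 = 33/5
d10 = -56
d11 = 31/5
d12 = 419/30
d13 = -8/25
endpoint = (-211/50, 1177/15)

Apply edit: d4 := 4
  d6 = d3 - d1*3 - 10 = -8/5
  d7 = d4 - 9 - d1/2 = -61/10
  d8 = d4*4 = 16
  d9 = 7 + d6/4 = 33/5
  d10 = d8 - d2*4 = -56
  d11 = d3 - d1*4 = 31/5
  d12 = d7/3 + d8 = 419/30
  d13 = d6/5 = -8/25
Walk from origin (0, 0):
  seg 1: down by d10 = -56 → (0, 56)
  seg 2: right by d8 = 16 → (16, 56)
  seg 3: left by d11 = 31/5 → (49/5, 56)
  seg 4: right by d5 = 17/2 → (183/10, 56)
  seg 5: left by d8 = 16 → (23/10, 56)
  seg 6: up by d12 = 419/30 → (23/10, 2099/30)
  seg 7: left by d11 = 31/5 → (-39/10, 2099/30)
  seg 8: up by d5 = 17/2 → (-39/10, 1177/15)
  seg 9: right by d13 = -8/25 → (-211/50, 1177/15)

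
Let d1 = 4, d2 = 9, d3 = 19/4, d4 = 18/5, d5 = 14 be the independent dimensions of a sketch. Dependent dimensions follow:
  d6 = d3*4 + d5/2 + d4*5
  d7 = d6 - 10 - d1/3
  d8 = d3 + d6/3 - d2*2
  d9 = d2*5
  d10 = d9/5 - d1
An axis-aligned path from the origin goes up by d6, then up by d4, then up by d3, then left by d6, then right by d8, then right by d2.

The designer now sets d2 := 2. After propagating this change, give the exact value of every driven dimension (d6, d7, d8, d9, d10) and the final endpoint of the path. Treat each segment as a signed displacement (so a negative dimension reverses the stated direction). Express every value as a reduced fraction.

d6 = 44
d7 = 98/3
d8 = 185/12
d9 = 10
d10 = -2
endpoint = (-319/12, 1047/20)

Apply edit: d2 := 2
  d6 = d3*4 + d5/2 + d4*5 = 44
  d7 = d6 - 10 - d1/3 = 98/3
  d8 = d3 + d6/3 - d2*2 = 185/12
  d9 = d2*5 = 10
  d10 = d9/5 - d1 = -2
Walk from origin (0, 0):
  seg 1: up by d6 = 44 → (0, 44)
  seg 2: up by d4 = 18/5 → (0, 238/5)
  seg 3: up by d3 = 19/4 → (0, 1047/20)
  seg 4: left by d6 = 44 → (-44, 1047/20)
  seg 5: right by d8 = 185/12 → (-343/12, 1047/20)
  seg 6: right by d2 = 2 → (-319/12, 1047/20)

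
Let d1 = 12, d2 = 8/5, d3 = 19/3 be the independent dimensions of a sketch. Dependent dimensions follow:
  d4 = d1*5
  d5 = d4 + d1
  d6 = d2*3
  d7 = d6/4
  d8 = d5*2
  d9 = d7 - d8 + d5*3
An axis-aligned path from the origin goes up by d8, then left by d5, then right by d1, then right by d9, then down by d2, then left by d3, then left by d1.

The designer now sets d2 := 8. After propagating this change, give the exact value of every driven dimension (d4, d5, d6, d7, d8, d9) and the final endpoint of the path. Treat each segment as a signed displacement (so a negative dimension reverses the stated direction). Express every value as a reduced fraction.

Apply edit: d2 := 8
  d4 = d1*5 = 60
  d5 = d4 + d1 = 72
  d6 = d2*3 = 24
  d7 = d6/4 = 6
  d8 = d5*2 = 144
  d9 = d7 - d8 + d5*3 = 78
Walk from origin (0, 0):
  seg 1: up by d8 = 144 → (0, 144)
  seg 2: left by d5 = 72 → (-72, 144)
  seg 3: right by d1 = 12 → (-60, 144)
  seg 4: right by d9 = 78 → (18, 144)
  seg 5: down by d2 = 8 → (18, 136)
  seg 6: left by d3 = 19/3 → (35/3, 136)
  seg 7: left by d1 = 12 → (-1/3, 136)

d4 = 60
d5 = 72
d6 = 24
d7 = 6
d8 = 144
d9 = 78
endpoint = (-1/3, 136)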